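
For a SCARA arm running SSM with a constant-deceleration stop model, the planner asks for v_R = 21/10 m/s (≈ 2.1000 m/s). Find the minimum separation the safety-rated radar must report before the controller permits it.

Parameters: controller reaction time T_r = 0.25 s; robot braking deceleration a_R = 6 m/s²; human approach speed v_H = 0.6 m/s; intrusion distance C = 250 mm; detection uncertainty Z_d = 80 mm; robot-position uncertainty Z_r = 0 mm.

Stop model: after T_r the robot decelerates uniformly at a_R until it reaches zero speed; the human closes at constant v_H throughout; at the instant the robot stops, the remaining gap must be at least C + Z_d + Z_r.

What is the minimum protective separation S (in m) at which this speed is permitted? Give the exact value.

T_s = v_R/a_R = (21/10)/6 = 0.3500 s
reaction-phase robot travel = 2.1000·0.2500 = 0.5250 m
robot covers 2.1000·0.3500 − ½·6.0000·0.3500² = 0.3675 m while stopping
human closes 0.6000·0.6000 = 0.3600 m
margins: 0.2500+0.0800+0.0000 = 0.3300 m
S_min ≈ 0.5250+0.3675+0.3600+0.3300  ⇒  S_min = 633/400 m

S_min = 633/400 m = 1.5825 m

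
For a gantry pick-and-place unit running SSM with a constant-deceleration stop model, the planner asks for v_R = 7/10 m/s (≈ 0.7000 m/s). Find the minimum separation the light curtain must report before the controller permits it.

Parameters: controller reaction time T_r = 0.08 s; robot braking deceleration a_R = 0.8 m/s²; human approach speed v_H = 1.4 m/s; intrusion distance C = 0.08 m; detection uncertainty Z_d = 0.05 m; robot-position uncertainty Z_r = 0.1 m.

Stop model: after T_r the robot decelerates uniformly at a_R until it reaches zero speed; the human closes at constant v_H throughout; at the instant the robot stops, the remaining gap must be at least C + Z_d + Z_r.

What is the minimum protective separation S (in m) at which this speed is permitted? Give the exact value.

braking lasts T_s = (7/10)/(4/5) = 0.8750 s
reaction-phase robot travel = 0.7000·0.0800 = 0.0560 m
robot covers 0.7000·0.8750 − ½·0.8000·0.8750² = 0.3063 m while stopping
human over T_r+T_s: 1.4000·(0.0800+0.8750) = 1.3370 m
residual clearance needed = 0.0800+0.0500+0.1000 = 0.2300 m
S_min ≈ 0.0560+0.3063+1.3370+0.2300  ⇒  S_min = 7717/4000 m

S_min = 7717/4000 m = 1.9292 m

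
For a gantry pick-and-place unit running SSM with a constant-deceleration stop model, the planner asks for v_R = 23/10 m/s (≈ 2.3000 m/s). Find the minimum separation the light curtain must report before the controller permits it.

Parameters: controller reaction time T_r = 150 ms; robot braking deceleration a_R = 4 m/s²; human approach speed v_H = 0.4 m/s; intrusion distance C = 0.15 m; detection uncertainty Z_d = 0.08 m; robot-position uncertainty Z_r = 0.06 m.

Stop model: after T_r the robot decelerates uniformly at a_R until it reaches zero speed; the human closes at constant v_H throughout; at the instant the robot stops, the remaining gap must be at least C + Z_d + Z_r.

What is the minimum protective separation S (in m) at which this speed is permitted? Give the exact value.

S_min = 1269/800 m = 1.5862 m

stop time T_s = (23/10)/4 = 0.5750 s
robot in T_r: 2.3000·0.1500 = 0.3450 m
robot under decel: 2.3000²/(2·4.0000) = 0.6613 m
human over T_r+T_s: 0.4000·(0.1500+0.5750) = 0.2900 m
residual clearance needed = 0.1500+0.0800+0.0600 = 0.2900 m
S_min ≈ 0.3450+0.6613+0.2900+0.2900  ⇒  S_min = 1269/800 m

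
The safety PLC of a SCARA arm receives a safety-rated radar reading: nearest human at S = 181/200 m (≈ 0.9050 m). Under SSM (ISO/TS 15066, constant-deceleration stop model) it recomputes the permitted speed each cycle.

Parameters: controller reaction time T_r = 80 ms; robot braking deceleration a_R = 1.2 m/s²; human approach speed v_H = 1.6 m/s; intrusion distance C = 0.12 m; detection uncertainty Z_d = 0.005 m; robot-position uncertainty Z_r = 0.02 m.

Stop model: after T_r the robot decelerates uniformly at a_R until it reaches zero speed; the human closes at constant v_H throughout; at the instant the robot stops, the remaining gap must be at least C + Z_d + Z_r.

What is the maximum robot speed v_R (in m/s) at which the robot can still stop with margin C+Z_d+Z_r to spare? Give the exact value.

v_R_max = 2/5 m/s = 0.4000 m/s

quadratic (5/12)·v² + (106/75)·v + (-79/125) = 0
  disc = (106/75)² − 4·(5/12)·(-79/125) = 17161/5625 ; √disc = 131/75
  v_R = (−(106/75) + 131/75) / (2·(5/12)) = 2/5 m/s
check:
T_s = v_R/a_R = (2/5)/(6/5) = 0.3333 s
robot covers v_R·T_r = 0.4000·0.0800 = 0.0320 m before braking
braking distance = 0.4000²/(2·1.2000) = 0.0667 m
person approaches 1.6000·(0.0800+0.3333) = 0.6613 m
margins: 0.1200+0.0050+0.0200 = 0.1450 m
sum ≈ 0.0320+0.0667+0.6613+0.1450 ≈ 0.9050 m = S ✓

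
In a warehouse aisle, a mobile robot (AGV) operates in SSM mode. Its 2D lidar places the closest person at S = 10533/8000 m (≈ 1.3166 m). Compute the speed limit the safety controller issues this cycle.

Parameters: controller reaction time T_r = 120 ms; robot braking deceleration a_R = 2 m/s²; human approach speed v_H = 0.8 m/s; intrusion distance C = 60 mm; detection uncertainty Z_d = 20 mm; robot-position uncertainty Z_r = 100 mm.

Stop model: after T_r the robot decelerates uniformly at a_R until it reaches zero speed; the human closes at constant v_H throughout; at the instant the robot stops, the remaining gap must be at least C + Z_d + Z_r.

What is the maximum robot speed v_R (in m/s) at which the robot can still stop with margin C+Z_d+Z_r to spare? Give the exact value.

v_R_max = 5/4 m/s = 1.2500 m/s

at the boundary: (1/4)·v² + (13/25)·v + (-333/320) = 0
  disc = (13/25)² − 4·(1/4)·(-333/320) = 52441/40000 ; √disc = 229/200
  v_R = (−(13/25) + 229/200) / (2·(1/4)) = 5/4 m/s
check:
T_s = v_R/a_R = (5/4)/2 = 0.6250 s
reaction-phase robot travel = 1.2500·0.1200 = 0.1500 m
robot under decel: 1.2500²/(2·2.0000) = 0.3906 m
human over T_r+T_s: 0.8000·(0.1200+0.6250) = 0.5960 m
C+Z_d+Z_r = 0.0600+0.0200+0.1000 = 0.1800 m
sum ≈ 0.1500+0.3906+0.5960+0.1800 ≈ 1.3166 m = S ✓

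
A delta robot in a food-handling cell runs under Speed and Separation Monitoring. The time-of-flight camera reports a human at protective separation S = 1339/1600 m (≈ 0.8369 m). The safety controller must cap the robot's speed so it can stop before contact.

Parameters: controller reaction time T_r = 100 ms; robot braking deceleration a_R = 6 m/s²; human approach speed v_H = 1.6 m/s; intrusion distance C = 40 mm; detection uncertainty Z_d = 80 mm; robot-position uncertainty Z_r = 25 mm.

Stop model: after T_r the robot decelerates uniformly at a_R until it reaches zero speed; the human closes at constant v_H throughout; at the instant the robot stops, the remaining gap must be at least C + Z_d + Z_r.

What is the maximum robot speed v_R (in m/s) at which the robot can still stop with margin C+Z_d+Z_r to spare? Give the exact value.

v_R_max = 23/20 m/s = 1.1500 m/s

at the boundary: (1/12)·v² + (11/30)·v + (-851/1600) = 0
  disc = (11/30)² − 4·(1/12)·(-851/1600) = 4489/14400 ; √disc = 67/120
  v_R = (−(11/30) + 67/120) / (2·(1/12)) = 23/20 m/s
check:
stop time T_s = (23/20)/6 = 0.1917 s
robot in T_r: 1.1500·0.1000 = 0.1150 m
robot under decel: 1.1500²/(2·6.0000) = 0.1102 m
person approaches 1.6000·(0.1000+0.1917) = 0.4667 m
C+Z_d+Z_r = 0.0400+0.0800+0.0250 = 0.1450 m
sum ≈ 0.1150+0.1102+0.4667+0.1450 ≈ 0.8369 m = S ✓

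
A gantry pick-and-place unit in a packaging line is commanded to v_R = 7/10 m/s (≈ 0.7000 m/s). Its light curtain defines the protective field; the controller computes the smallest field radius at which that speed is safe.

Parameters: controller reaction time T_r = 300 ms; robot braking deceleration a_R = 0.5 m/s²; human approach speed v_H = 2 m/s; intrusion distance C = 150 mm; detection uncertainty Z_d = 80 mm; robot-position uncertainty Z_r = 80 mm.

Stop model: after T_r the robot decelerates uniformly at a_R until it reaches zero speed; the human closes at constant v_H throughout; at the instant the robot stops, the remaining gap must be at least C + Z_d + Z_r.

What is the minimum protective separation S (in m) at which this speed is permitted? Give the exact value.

T_s = v_R/a_R = (7/10)/(1/2) = 1.4000 s
robot in T_r: 0.7000·0.3000 = 0.2100 m
braking distance = 0.7000²/(2·0.5000) = 0.4900 m
person approaches 2.0000·(0.3000+1.4000) = 3.4000 m
C+Z_d+Z_r = 0.1500+0.0800+0.0800 = 0.3100 m
S_min ≈ 0.2100+0.4900+3.4000+0.3100  ⇒  S_min = 441/100 m

S_min = 441/100 m = 4.4100 m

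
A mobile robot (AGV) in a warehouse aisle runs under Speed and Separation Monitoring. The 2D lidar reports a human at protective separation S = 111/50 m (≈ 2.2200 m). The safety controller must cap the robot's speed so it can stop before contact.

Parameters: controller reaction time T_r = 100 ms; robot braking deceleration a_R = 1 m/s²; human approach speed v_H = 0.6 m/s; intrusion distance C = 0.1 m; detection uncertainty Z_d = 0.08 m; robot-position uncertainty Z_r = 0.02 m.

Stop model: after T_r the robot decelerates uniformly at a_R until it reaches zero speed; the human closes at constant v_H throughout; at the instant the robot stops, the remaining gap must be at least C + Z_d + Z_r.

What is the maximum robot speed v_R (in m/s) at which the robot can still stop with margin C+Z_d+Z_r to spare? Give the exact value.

v_R_max = 7/5 m/s = 1.4000 m/s

quadratic (1/2)·v² + (7/10)·v + (-49/25) = 0
  disc = (7/10)² − 4·(1/2)·(-49/25) = 441/100 ; √disc = 21/10
  v_R = (−(7/10) + 21/10) / (2·(1/2)) = 7/5 m/s
check:
braking lasts T_s = (7/5)/1 = 1.4000 s
reaction-phase robot travel = 1.4000·0.1000 = 0.1400 m
robot under decel: 1.4000²/(2·1.0000) = 0.9800 m
human closes 0.6000·1.5000 = 0.9000 m
margins: 0.1000+0.0800+0.0200 = 0.2000 m
sum ≈ 0.1400+0.9800+0.9000+0.2000 ≈ 2.2200 m = S ✓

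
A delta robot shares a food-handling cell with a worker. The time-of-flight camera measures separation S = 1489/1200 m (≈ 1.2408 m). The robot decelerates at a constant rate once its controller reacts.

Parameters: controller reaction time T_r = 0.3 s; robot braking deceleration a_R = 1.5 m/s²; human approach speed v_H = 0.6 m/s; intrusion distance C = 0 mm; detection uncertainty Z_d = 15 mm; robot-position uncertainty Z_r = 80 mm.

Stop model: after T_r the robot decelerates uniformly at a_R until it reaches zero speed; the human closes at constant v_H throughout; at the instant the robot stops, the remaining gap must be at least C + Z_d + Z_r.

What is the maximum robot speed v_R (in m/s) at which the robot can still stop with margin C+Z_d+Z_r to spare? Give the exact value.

quadratic (1/3)·v² + (7/10)·v + (-1159/1200) = 0
  disc = (7/10)² − 4·(1/3)·(-1159/1200) = 16/9 ; √disc = 4/3
  v_R = (−(7/10) + 4/3) / (2·(1/3)) = 19/20 m/s
check:
stop time T_s = (19/20)/(3/2) = 0.6333 s
robot covers v_R·T_r = 0.9500·0.3000 = 0.2850 m before braking
robot covers 0.9500·0.6333 − ½·1.5000·0.6333² = 0.3008 m while stopping
human over T_r+T_s: 0.6000·(0.3000+0.6333) = 0.5600 m
C+Z_d+Z_r = 0.0000+0.0150+0.0800 = 0.0950 m
sum ≈ 0.2850+0.3008+0.5600+0.0950 ≈ 1.2408 m = S ✓

v_R_max = 19/20 m/s = 0.9500 m/s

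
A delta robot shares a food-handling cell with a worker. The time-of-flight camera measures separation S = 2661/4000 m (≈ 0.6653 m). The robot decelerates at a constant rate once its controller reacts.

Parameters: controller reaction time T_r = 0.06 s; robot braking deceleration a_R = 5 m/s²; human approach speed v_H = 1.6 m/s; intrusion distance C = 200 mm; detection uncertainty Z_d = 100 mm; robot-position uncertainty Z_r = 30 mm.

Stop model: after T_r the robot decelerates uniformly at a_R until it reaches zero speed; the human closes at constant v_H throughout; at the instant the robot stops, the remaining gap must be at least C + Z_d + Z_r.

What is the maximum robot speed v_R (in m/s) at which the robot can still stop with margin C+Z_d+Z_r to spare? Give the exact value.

quadratic (1/10)·v² + (19/50)·v + (-957/4000) = 0
  disc = (19/50)² − 4·(1/10)·(-957/4000) = 2401/10000 ; √disc = 49/100
  v_R = (−(19/50) + 49/100) / (2·(1/10)) = 11/20 m/s
check:
braking lasts T_s = (11/20)/5 = 0.1100 s
robot covers v_R·T_r = 0.5500·0.0600 = 0.0330 m before braking
robot covers 0.5500·0.1100 − ½·5.0000·0.1100² = 0.0302 m while stopping
human closes 1.6000·0.1700 = 0.2720 m
residual clearance needed = 0.2000+0.1000+0.0300 = 0.3300 m
sum ≈ 0.0330+0.0302+0.2720+0.3300 ≈ 0.6653 m = S ✓

v_R_max = 11/20 m/s = 0.5500 m/s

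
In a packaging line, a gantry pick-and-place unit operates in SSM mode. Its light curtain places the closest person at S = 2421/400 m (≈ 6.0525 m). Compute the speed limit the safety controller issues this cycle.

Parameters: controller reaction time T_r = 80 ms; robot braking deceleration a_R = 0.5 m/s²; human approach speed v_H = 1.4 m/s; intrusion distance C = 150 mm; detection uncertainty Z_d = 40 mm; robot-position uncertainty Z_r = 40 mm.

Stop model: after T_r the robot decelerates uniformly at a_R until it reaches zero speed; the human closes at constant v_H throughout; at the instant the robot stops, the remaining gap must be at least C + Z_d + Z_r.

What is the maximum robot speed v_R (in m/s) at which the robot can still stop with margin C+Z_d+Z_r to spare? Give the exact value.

v_R_max = 27/20 m/s = 1.3500 m/s

at the boundary: (1)·v² + (72/25)·v + (-11421/2000) = 0
  disc = (72/25)² − 4·(1)·(-11421/2000) = 77841/2500 ; √disc = 279/50
  v_R = (−(72/25) + 279/50) / (2·(1)) = 27/20 m/s
check:
stop time T_s = (27/20)/(1/2) = 2.7000 s
reaction-phase robot travel = 1.3500·0.0800 = 0.1080 m
robot under decel: 1.3500²/(2·0.5000) = 1.8225 m
human over T_r+T_s: 1.4000·(0.0800+2.7000) = 3.8920 m
margins: 0.1500+0.0400+0.0400 = 0.2300 m
sum ≈ 0.1080+1.8225+3.8920+0.2300 ≈ 6.0525 m = S ✓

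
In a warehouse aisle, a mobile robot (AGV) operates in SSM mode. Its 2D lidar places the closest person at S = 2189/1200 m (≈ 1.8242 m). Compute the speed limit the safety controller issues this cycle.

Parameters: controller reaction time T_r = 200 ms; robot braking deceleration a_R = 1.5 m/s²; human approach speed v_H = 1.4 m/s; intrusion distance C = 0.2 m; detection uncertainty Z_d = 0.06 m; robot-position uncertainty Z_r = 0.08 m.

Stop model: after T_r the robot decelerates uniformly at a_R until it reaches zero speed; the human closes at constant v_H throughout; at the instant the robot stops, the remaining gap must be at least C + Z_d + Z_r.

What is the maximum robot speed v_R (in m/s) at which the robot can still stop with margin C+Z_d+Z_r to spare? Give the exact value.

v_R_max = 17/20 m/s = 0.8500 m/s

collect terms ⇒ (1/3)·v_R² + (17/15)·v_R + (-289/240) = 0
  disc = (17/15)² − 4·(1/3)·(-289/240) = 289/100 ; √disc = 17/10
  v_R = (−(17/15) + 17/10) / (2·(1/3)) = 17/20 m/s
check:
T_s = v_R/a_R = (17/20)/(3/2) = 0.5667 s
robot in T_r: 0.8500·0.2000 = 0.1700 m
robot under decel: 0.8500²/(2·1.5000) = 0.2408 m
person approaches 1.4000·(0.2000+0.5667) = 1.0733 m
residual clearance needed = 0.2000+0.0600+0.0800 = 0.3400 m
sum ≈ 0.1700+0.2408+1.0733+0.3400 ≈ 1.8242 m = S ✓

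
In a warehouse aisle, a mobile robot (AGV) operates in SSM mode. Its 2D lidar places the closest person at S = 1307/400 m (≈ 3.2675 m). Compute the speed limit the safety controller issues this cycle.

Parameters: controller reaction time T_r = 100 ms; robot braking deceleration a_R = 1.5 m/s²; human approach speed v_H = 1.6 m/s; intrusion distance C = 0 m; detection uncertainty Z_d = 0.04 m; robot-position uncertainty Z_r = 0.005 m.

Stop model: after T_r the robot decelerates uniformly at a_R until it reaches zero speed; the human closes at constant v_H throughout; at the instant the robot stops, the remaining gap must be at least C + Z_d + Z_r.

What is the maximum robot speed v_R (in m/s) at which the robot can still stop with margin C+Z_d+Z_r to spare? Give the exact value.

v_R_max = 7/4 m/s = 1.7500 m/s

collect terms ⇒ (1/3)·v_R² + (7/6)·v_R + (-49/16) = 0
  disc = (7/6)² − 4·(1/3)·(-49/16) = 49/9 ; √disc = 7/3
  v_R = (−(7/6) + 7/3) / (2·(1/3)) = 7/4 m/s
check:
braking lasts T_s = (7/4)/(3/2) = 1.1667 s
robot covers v_R·T_r = 1.7500·0.1000 = 0.1750 m before braking
robot covers 1.7500·1.1667 − ½·1.5000·1.1667² = 1.0208 m while stopping
person approaches 1.6000·(0.1000+1.1667) = 2.0267 m
margins: 0.0000+0.0400+0.0050 = 0.0450 m
sum ≈ 0.1750+1.0208+2.0267+0.0450 ≈ 3.2675 m = S ✓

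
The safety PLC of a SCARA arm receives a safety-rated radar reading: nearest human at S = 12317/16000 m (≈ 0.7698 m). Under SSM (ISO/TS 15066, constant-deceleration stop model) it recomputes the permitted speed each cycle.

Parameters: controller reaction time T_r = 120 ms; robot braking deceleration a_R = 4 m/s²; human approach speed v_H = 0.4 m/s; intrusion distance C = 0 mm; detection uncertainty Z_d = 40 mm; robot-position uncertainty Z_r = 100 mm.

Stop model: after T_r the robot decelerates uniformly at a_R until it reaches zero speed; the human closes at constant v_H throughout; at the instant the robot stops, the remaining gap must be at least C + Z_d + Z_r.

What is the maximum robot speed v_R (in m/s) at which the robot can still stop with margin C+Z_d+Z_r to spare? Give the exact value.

v_R_max = 29/20 m/s = 1.4500 m/s

collect terms ⇒ (1/8)·v_R² + (11/50)·v_R + (-9309/16000) = 0
  disc = (11/50)² − 4·(1/8)·(-9309/16000) = 54289/160000 ; √disc = 233/400
  v_R = (−(11/50) + 233/400) / (2·(1/8)) = 29/20 m/s
check:
T_s = v_R/a_R = (29/20)/4 = 0.3625 s
robot covers v_R·T_r = 1.4500·0.1200 = 0.1740 m before braking
robot covers 1.4500·0.3625 − ½·4.0000·0.3625² = 0.2628 m while stopping
human over T_r+T_s: 0.4000·(0.1200+0.3625) = 0.1930 m
residual clearance needed = 0.0000+0.0400+0.1000 = 0.1400 m
sum ≈ 0.1740+0.2628+0.1930+0.1400 ≈ 0.7698 m = S ✓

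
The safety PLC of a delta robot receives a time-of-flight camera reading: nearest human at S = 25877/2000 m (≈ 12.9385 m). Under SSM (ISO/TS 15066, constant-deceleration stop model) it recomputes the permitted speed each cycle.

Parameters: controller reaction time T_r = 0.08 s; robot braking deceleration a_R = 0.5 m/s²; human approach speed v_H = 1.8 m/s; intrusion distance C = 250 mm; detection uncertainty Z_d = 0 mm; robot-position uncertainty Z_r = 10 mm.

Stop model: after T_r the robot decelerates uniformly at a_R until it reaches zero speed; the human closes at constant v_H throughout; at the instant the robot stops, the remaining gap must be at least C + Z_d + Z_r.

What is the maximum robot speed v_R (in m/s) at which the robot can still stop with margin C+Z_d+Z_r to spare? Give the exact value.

at the boundary: (1)·v² + (92/25)·v + (-25069/2000) = 0
  disc = (92/25)² − 4·(1)·(-25069/2000) = 159201/2500 ; √disc = 399/50
  v_R = (−(92/25) + 399/50) / (2·(1)) = 43/20 m/s
check:
stop time T_s = (43/20)/(1/2) = 4.3000 s
robot covers v_R·T_r = 2.1500·0.0800 = 0.1720 m before braking
robot under decel: 2.1500²/(2·0.5000) = 4.6225 m
human over T_r+T_s: 1.8000·(0.0800+4.3000) = 7.8840 m
C+Z_d+Z_r = 0.2500+0.0000+0.0100 = 0.2600 m
sum ≈ 0.1720+4.6225+7.8840+0.2600 ≈ 12.9385 m = S ✓

v_R_max = 43/20 m/s = 2.1500 m/s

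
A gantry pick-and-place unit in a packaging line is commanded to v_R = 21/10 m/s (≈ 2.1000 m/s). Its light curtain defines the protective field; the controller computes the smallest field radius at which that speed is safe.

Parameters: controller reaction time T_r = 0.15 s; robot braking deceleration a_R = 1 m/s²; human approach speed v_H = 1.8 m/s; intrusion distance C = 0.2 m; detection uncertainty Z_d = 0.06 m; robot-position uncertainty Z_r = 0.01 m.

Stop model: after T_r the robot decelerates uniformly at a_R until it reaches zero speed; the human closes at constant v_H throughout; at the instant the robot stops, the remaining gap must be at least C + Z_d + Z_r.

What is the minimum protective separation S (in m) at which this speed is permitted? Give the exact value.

braking lasts T_s = (21/10)/1 = 2.1000 s
reaction-phase robot travel = 2.1000·0.1500 = 0.3150 m
robot under decel: 2.1000²/(2·1.0000) = 2.2050 m
human over T_r+T_s: 1.8000·(0.1500+2.1000) = 4.0500 m
residual clearance needed = 0.2000+0.0600+0.0100 = 0.2700 m
S_min ≈ 0.3150+2.2050+4.0500+0.2700  ⇒  S_min = 171/25 m

S_min = 171/25 m = 6.8400 m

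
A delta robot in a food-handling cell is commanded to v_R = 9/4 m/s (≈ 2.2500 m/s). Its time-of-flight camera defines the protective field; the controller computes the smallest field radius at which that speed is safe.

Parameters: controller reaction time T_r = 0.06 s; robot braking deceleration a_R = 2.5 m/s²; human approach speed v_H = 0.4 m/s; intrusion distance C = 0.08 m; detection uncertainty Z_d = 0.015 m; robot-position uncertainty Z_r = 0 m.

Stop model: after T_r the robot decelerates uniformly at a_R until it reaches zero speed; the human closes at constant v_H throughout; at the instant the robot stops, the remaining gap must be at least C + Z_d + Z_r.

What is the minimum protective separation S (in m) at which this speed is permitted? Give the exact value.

T_s = v_R/a_R = (9/4)/(5/2) = 0.9000 s
robot covers v_R·T_r = 2.2500·0.0600 = 0.1350 m before braking
robot under decel: 2.2500²/(2·2.5000) = 1.0125 m
human over T_r+T_s: 0.4000·(0.0600+0.9000) = 0.3840 m
C+Z_d+Z_r = 0.0800+0.0150+0.0000 = 0.0950 m
S_min ≈ 0.1350+1.0125+0.3840+0.0950  ⇒  S_min = 3253/2000 m

S_min = 3253/2000 m = 1.6265 m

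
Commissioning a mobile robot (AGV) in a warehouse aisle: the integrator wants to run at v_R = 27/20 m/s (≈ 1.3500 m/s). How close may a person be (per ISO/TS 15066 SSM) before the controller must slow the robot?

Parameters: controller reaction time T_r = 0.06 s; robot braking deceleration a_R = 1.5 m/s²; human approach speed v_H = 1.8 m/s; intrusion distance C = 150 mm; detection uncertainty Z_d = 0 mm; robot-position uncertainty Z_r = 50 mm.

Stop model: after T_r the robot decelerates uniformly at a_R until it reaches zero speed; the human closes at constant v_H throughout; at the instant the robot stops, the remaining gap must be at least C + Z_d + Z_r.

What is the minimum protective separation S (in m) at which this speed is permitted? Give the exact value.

stop time T_s = (27/20)/(3/2) = 0.9000 s
reaction-phase robot travel = 1.3500·0.0600 = 0.0810 m
robot under decel: 1.3500²/(2·1.5000) = 0.6075 m
human over T_r+T_s: 1.8000·(0.0600+0.9000) = 1.7280 m
margins: 0.1500+0.0000+0.0500 = 0.2000 m
S_min ≈ 0.0810+0.6075+1.7280+0.2000  ⇒  S_min = 5233/2000 m

S_min = 5233/2000 m = 2.6165 m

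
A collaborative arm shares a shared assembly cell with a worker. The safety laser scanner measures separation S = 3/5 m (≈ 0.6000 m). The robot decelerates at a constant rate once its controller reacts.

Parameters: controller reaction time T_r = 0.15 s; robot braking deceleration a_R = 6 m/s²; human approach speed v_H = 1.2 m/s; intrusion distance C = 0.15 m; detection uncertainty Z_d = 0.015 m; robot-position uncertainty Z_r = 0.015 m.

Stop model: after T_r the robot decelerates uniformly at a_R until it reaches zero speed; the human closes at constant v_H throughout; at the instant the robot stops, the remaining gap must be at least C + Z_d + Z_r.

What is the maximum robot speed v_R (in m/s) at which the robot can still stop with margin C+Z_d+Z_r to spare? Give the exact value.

quadratic (1/12)·v² + (7/20)·v + (-6/25) = 0
  disc = (7/20)² − 4·(1/12)·(-6/25) = 81/400 ; √disc = 9/20
  v_R = (−(7/20) + 9/20) / (2·(1/12)) = 3/5 m/s
check:
braking lasts T_s = (3/5)/6 = 0.1000 s
robot in T_r: 0.6000·0.1500 = 0.0900 m
braking distance = 0.6000²/(2·6.0000) = 0.0300 m
person approaches 1.2000·(0.1500+0.1000) = 0.3000 m
residual clearance needed = 0.1500+0.0150+0.0150 = 0.1800 m
sum ≈ 0.0900+0.0300+0.3000+0.1800 ≈ 0.6000 m = S ✓

v_R_max = 3/5 m/s = 0.6000 m/s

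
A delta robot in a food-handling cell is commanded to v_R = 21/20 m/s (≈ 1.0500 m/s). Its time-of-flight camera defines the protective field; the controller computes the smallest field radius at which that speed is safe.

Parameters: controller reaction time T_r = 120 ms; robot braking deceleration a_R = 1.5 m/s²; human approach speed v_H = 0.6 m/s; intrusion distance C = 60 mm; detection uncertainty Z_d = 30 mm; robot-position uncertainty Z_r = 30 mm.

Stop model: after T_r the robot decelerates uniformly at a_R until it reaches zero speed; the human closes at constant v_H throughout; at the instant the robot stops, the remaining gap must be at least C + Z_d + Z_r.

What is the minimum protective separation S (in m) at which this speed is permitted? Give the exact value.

S_min = 2211/2000 m = 1.1055 m

stop time T_s = (21/20)/(3/2) = 0.7000 s
robot covers v_R·T_r = 1.0500·0.1200 = 0.1260 m before braking
robot under decel: 1.0500²/(2·1.5000) = 0.3675 m
person approaches 0.6000·(0.1200+0.7000) = 0.4920 m
margins: 0.0600+0.0300+0.0300 = 0.1200 m
S_min ≈ 0.1260+0.3675+0.4920+0.1200  ⇒  S_min = 2211/2000 m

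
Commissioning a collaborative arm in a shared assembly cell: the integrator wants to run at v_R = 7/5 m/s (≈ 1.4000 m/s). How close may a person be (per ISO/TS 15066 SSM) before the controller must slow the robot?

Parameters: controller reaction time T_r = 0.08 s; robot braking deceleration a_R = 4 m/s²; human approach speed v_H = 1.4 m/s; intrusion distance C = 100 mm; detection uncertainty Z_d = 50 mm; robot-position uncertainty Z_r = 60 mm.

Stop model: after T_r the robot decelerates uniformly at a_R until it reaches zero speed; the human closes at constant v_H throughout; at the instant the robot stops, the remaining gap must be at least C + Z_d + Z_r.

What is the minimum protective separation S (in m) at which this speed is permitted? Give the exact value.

S_min = 1169/1000 m = 1.1690 m

stop time T_s = (7/5)/4 = 0.3500 s
robot covers v_R·T_r = 1.4000·0.0800 = 0.1120 m before braking
robot covers 1.4000·0.3500 − ½·4.0000·0.3500² = 0.2450 m while stopping
human closes 1.4000·0.4300 = 0.6020 m
C+Z_d+Z_r = 0.1000+0.0500+0.0600 = 0.2100 m
S_min ≈ 0.1120+0.2450+0.6020+0.2100  ⇒  S_min = 1169/1000 m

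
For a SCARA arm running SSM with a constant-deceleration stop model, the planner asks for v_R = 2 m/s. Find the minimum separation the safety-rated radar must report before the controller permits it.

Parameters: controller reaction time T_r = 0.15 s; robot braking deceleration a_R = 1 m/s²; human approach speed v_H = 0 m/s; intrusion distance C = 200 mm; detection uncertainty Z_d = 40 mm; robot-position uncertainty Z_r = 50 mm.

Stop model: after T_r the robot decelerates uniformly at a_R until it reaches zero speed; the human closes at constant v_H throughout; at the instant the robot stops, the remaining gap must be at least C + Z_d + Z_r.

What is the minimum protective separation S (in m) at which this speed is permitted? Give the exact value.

T_s = v_R/a_R = 2/1 = 2.0000 s
robot in T_r: 2.0000·0.1500 = 0.3000 m
braking distance = 2.0000²/(2·1.0000) = 2.0000 m
person approaches 0.0000·(0.1500+2.0000) = 0.0000 m
margins: 0.2000+0.0400+0.0500 = 0.2900 m
S_min ≈ 0.3000+2.0000+0.0000+0.2900  ⇒  S_min = 259/100 m

S_min = 259/100 m = 2.5900 m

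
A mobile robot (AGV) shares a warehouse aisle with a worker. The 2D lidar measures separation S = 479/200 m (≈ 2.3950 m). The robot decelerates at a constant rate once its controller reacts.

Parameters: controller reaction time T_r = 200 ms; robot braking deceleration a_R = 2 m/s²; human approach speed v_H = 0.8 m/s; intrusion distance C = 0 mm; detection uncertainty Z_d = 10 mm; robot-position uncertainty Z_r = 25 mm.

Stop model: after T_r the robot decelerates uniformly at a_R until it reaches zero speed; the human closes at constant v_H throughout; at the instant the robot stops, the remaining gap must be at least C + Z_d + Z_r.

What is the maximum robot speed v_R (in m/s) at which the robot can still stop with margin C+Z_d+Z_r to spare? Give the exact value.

v_R_max = 2 m/s = 2.0000 m/s

at the boundary: (1/4)·v² + (3/5)·v + (-11/5) = 0
  disc = (3/5)² − 4·(1/4)·(-11/5) = 64/25 ; √disc = 8/5
  v_R = (−(3/5) + 8/5) / (2·(1/4)) = 2 m/s
check:
braking lasts T_s = 2/2 = 1.0000 s
reaction-phase robot travel = 2.0000·0.2000 = 0.4000 m
braking distance = 2.0000²/(2·2.0000) = 1.0000 m
person approaches 0.8000·(0.2000+1.0000) = 0.9600 m
C+Z_d+Z_r = 0.0000+0.0100+0.0250 = 0.0350 m
sum ≈ 0.4000+1.0000+0.9600+0.0350 ≈ 2.3950 m = S ✓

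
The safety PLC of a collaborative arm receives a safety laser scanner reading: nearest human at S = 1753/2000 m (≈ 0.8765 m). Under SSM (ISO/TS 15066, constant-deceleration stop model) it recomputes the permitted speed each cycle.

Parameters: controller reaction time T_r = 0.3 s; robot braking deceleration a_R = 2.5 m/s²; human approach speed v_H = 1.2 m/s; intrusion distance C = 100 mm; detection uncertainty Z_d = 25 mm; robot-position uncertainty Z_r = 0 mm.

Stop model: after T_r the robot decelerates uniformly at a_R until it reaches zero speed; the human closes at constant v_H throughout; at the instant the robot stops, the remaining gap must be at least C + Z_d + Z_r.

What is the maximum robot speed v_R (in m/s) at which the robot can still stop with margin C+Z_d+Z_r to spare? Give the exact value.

v_R_max = 9/20 m/s = 0.4500 m/s

quadratic (1/5)·v² + (39/50)·v + (-783/2000) = 0
  disc = (39/50)² − 4·(1/5)·(-783/2000) = 576/625 ; √disc = 24/25
  v_R = (−(39/50) + 24/25) / (2·(1/5)) = 9/20 m/s
check:
stop time T_s = (9/20)/(5/2) = 0.1800 s
robot in T_r: 0.4500·0.3000 = 0.1350 m
robot under decel: 0.4500²/(2·2.5000) = 0.0405 m
human over T_r+T_s: 1.2000·(0.3000+0.1800) = 0.5760 m
residual clearance needed = 0.1000+0.0250+0.0000 = 0.1250 m
sum ≈ 0.1350+0.0405+0.5760+0.1250 ≈ 0.8765 m = S ✓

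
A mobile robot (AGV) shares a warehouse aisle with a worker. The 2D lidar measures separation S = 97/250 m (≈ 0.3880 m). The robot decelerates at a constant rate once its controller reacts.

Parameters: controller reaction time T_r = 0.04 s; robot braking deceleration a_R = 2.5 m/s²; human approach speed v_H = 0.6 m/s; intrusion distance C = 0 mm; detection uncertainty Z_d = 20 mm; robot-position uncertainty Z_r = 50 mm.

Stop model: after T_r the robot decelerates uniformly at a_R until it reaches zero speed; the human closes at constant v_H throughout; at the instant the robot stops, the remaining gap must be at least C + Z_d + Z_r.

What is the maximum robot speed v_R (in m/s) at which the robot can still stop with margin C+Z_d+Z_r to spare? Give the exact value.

quadratic (1/5)·v² + (7/25)·v + (-147/500) = 0
  disc = (7/25)² − 4·(1/5)·(-147/500) = 196/625 ; √disc = 14/25
  v_R = (−(7/25) + 14/25) / (2·(1/5)) = 7/10 m/s
check:
T_s = v_R/a_R = (7/10)/(5/2) = 0.2800 s
reaction-phase robot travel = 0.7000·0.0400 = 0.0280 m
braking distance = 0.7000²/(2·2.5000) = 0.0980 m
person approaches 0.6000·(0.0400+0.2800) = 0.1920 m
margins: 0.0000+0.0200+0.0500 = 0.0700 m
sum ≈ 0.0280+0.0980+0.1920+0.0700 ≈ 0.3880 m = S ✓

v_R_max = 7/10 m/s = 0.7000 m/s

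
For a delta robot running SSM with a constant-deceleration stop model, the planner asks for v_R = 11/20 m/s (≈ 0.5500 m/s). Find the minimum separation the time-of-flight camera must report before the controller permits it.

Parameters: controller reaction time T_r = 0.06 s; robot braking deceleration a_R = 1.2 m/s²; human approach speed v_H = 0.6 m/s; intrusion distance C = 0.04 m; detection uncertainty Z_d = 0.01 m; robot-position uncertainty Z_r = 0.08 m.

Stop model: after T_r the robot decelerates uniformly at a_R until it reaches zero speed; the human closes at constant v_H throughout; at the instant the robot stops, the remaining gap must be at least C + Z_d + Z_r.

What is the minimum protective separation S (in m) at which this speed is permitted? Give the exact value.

stop time T_s = (11/20)/(6/5) = 0.4583 s
robot covers v_R·T_r = 0.5500·0.0600 = 0.0330 m before braking
robot under decel: 0.5500²/(2·1.2000) = 0.1260 m
human closes 0.6000·0.5183 = 0.3110 m
C+Z_d+Z_r = 0.0400+0.0100+0.0800 = 0.1300 m
S_min ≈ 0.0330+0.1260+0.3110+0.1300  ⇒  S_min = 14401/24000 m

S_min = 14401/24000 m = 0.6000 m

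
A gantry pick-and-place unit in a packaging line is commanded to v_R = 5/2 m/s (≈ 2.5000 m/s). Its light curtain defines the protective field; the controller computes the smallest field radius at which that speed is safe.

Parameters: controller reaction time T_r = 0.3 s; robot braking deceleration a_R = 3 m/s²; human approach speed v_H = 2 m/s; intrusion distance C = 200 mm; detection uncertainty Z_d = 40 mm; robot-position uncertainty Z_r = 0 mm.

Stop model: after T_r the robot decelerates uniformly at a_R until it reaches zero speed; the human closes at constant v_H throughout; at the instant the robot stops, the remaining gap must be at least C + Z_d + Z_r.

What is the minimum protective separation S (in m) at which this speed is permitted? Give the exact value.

S_min = 2579/600 m = 4.2983 m

stop time T_s = (5/2)/3 = 0.8333 s
robot covers v_R·T_r = 2.5000·0.3000 = 0.7500 m before braking
braking distance = 2.5000²/(2·3.0000) = 1.0417 m
person approaches 2.0000·(0.3000+0.8333) = 2.2667 m
C+Z_d+Z_r = 0.2000+0.0400+0.0000 = 0.2400 m
S_min ≈ 0.7500+1.0417+2.2667+0.2400  ⇒  S_min = 2579/600 m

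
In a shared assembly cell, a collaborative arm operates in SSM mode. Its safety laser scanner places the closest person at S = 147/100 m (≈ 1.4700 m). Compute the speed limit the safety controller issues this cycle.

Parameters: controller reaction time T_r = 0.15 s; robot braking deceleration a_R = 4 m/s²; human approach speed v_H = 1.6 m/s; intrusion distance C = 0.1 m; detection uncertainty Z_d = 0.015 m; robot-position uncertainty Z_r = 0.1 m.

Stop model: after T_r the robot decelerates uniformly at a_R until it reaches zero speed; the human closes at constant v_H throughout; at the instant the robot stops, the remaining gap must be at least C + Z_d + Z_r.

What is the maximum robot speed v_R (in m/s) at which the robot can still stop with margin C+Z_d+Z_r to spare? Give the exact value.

at the boundary: (1/8)·v² + (11/20)·v + (-203/200) = 0
  disc = (11/20)² − 4·(1/8)·(-203/200) = 81/100 ; √disc = 9/10
  v_R = (−(11/20) + 9/10) / (2·(1/8)) = 7/5 m/s
check:
stop time T_s = (7/5)/4 = 0.3500 s
robot covers v_R·T_r = 1.4000·0.1500 = 0.2100 m before braking
robot under decel: 1.4000²/(2·4.0000) = 0.2450 m
human closes 1.6000·0.5000 = 0.8000 m
margins: 0.1000+0.0150+0.1000 = 0.2150 m
sum ≈ 0.2100+0.2450+0.8000+0.2150 ≈ 1.4700 m = S ✓

v_R_max = 7/5 m/s = 1.4000 m/s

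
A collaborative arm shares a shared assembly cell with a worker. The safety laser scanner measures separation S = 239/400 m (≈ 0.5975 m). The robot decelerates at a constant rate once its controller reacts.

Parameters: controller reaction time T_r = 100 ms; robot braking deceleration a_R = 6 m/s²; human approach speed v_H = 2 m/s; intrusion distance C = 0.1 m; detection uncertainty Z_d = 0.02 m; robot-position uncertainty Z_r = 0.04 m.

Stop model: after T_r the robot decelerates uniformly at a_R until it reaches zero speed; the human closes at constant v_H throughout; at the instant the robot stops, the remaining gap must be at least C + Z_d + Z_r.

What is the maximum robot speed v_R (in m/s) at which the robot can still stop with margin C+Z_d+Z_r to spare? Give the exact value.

v_R_max = 1/2 m/s = 0.5000 m/s

quadratic (1/12)·v² + (13/30)·v + (-19/80) = 0
  disc = (13/30)² − 4·(1/12)·(-19/80) = 961/3600 ; √disc = 31/60
  v_R = (−(13/30) + 31/60) / (2·(1/12)) = 1/2 m/s
check:
braking lasts T_s = (1/2)/6 = 0.0833 s
robot covers v_R·T_r = 0.5000·0.1000 = 0.0500 m before braking
robot covers 0.5000·0.0833 − ½·6.0000·0.0833² = 0.0208 m while stopping
human closes 2.0000·0.1833 = 0.3667 m
C+Z_d+Z_r = 0.1000+0.0200+0.0400 = 0.1600 m
sum ≈ 0.0500+0.0208+0.3667+0.1600 ≈ 0.5975 m = S ✓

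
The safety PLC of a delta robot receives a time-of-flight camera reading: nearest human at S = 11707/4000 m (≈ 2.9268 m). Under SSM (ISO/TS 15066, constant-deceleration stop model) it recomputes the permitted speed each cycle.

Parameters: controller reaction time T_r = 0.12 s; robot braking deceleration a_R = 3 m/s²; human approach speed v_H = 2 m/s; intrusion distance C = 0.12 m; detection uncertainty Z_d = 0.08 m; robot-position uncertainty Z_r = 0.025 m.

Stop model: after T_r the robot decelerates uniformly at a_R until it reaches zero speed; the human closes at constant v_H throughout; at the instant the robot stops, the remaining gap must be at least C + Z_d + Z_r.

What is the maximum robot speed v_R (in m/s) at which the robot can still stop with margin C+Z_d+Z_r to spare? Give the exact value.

v_R_max = 43/20 m/s = 2.1500 m/s

collect terms ⇒ (1/6)·v_R² + (59/75)·v_R + (-9847/4000) = 0
  disc = (59/75)² − 4·(1/6)·(-9847/4000) = 203401/90000 ; √disc = 451/300
  v_R = (−(59/75) + 451/300) / (2·(1/6)) = 43/20 m/s
check:
stop time T_s = (43/20)/3 = 0.7167 s
robot covers v_R·T_r = 2.1500·0.1200 = 0.2580 m before braking
robot covers 2.1500·0.7167 − ½·3.0000·0.7167² = 0.7704 m while stopping
human closes 2.0000·0.8367 = 1.6733 m
C+Z_d+Z_r = 0.1200+0.0800+0.0250 = 0.2250 m
sum ≈ 0.2580+0.7704+1.6733+0.2250 ≈ 2.9268 m = S ✓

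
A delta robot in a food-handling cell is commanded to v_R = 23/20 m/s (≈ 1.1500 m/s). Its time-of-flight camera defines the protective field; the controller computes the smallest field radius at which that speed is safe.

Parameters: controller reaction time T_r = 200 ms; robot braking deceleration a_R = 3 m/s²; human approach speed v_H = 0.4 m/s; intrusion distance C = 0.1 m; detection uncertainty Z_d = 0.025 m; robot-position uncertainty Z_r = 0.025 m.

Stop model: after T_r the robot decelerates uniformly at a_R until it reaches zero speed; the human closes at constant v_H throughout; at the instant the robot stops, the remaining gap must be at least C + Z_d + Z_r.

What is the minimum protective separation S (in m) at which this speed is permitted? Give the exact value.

S_min = 667/800 m = 0.8337 m

braking lasts T_s = (23/20)/3 = 0.3833 s
reaction-phase robot travel = 1.1500·0.2000 = 0.2300 m
robot covers 1.1500·0.3833 − ½·3.0000·0.3833² = 0.2204 m while stopping
human closes 0.4000·0.5833 = 0.2333 m
C+Z_d+Z_r = 0.1000+0.0250+0.0250 = 0.1500 m
S_min ≈ 0.2300+0.2204+0.2333+0.1500  ⇒  S_min = 667/800 m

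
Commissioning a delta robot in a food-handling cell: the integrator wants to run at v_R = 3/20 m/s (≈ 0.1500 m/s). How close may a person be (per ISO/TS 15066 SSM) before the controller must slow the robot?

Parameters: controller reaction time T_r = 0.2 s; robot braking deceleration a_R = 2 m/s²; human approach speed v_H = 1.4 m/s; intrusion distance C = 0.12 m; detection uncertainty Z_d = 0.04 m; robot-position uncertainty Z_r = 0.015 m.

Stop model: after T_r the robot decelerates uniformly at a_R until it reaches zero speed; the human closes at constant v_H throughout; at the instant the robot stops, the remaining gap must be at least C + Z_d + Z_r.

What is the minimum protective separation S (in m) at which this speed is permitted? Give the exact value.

braking lasts T_s = (3/20)/2 = 0.0750 s
robot covers v_R·T_r = 0.1500·0.2000 = 0.0300 m before braking
robot covers 0.1500·0.0750 − ½·2.0000·0.0750² = 0.0056 m while stopping
human closes 1.4000·0.2750 = 0.3850 m
C+Z_d+Z_r = 0.1200+0.0400+0.0150 = 0.1750 m
S_min ≈ 0.0300+0.0056+0.3850+0.1750  ⇒  S_min = 953/1600 m

S_min = 953/1600 m = 0.5956 m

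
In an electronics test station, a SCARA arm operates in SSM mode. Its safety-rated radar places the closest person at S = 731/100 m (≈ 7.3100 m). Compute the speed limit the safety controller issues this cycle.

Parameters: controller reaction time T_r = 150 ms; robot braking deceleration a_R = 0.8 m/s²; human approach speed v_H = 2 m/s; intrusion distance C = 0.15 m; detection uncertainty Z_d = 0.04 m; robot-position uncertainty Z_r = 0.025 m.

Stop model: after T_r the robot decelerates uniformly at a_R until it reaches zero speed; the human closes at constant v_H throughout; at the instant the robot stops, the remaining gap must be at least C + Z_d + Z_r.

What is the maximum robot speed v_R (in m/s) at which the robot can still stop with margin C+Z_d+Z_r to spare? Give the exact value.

v_R_max = 9/5 m/s = 1.8000 m/s

at the boundary: (5/8)·v² + (53/20)·v + (-1359/200) = 0
  disc = (53/20)² − 4·(5/8)·(-1359/200) = 2401/100 ; √disc = 49/10
  v_R = (−(53/20) + 49/10) / (2·(5/8)) = 9/5 m/s
check:
stop time T_s = (9/5)/(4/5) = 2.2500 s
reaction-phase robot travel = 1.8000·0.1500 = 0.2700 m
braking distance = 1.8000²/(2·0.8000) = 2.0250 m
human closes 2.0000·2.4000 = 4.8000 m
residual clearance needed = 0.1500+0.0400+0.0250 = 0.2150 m
sum ≈ 0.2700+2.0250+4.8000+0.2150 ≈ 7.3100 m = S ✓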